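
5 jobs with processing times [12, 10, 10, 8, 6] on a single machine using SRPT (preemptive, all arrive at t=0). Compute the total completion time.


Since all jobs arrive at t=0, SRPT equals SPT ordering.
SPT order: [6, 8, 10, 10, 12]
Completion times:
  Job 1: p=6, C=6
  Job 2: p=8, C=14
  Job 3: p=10, C=24
  Job 4: p=10, C=34
  Job 5: p=12, C=46
Total completion time = 6 + 14 + 24 + 34 + 46 = 124

124


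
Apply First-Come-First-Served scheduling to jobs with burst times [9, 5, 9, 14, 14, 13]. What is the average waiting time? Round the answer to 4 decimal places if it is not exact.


FCFS order (as given): [9, 5, 9, 14, 14, 13]
Waiting times:
  Job 1: wait = 0
  Job 2: wait = 9
  Job 3: wait = 14
  Job 4: wait = 23
  Job 5: wait = 37
  Job 6: wait = 51
Sum of waiting times = 134
Average waiting time = 134/6 = 22.3333

22.3333


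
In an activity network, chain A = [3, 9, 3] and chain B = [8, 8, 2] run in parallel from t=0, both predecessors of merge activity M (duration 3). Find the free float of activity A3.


ES(A3) = sum of predecessors on chain A = 12
EF(A3) = ES + duration = 12 + 3 = 15
Successor of A3 is M. ES(M) = max(sum(A), sum(B)) = max(15, 18) = 18
Free float = ES(successor) - EF(current) = 18 - 15 = 3

3


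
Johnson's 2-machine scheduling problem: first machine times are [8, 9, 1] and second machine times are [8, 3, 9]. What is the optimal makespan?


Apply Johnson's rule:
  Group 1 (a <= b): [(3, 1, 9), (1, 8, 8)]
  Group 2 (a > b): [(2, 9, 3)]
Optimal job order: [3, 1, 2]
Schedule:
  Job 3: M1 done at 1, M2 done at 10
  Job 1: M1 done at 9, M2 done at 18
  Job 2: M1 done at 18, M2 done at 21
Makespan = 21

21


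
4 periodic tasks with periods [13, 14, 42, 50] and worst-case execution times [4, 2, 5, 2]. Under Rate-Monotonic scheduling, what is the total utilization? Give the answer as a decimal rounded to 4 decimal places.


Compute individual utilizations (exact fractions):
  Task 1: C/T = 4/13 (approx. 0.3077)
  Task 2: C/T = 2/14 = 1/7 (approx. 0.1429)
  Task 3: C/T = 5/42 (approx. 0.119)
  Task 4: C/T = 2/50 = 1/25 (approx. 0.04)
Total utilization U = 4/13 + 1/7 + 5/42 + 1/25 = 8321/13650
Rounded to 4 decimal places: U = 0.6096
RM (Liu & Layland) bound for 4 tasks = 0.756828; compare with U = 8321/13650 (approx. 0.609597)
U <= bound, so schedulable by RM sufficient condition.

0.6096


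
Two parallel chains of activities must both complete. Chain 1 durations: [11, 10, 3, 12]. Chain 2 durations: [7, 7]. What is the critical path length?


Path A total = 11 + 10 + 3 + 12 = 36
Path B total = 7 + 7 = 14
Critical path = longest path = max(36, 14) = 36

36


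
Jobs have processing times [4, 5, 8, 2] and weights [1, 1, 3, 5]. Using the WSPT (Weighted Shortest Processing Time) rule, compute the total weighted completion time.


Compute p/w ratios and sort ascending (WSPT): [(2, 5), (8, 3), (4, 1), (5, 1)]
Compute weighted completion times:
  Job (p=2,w=5): C=2, w*C=5*2=10
  Job (p=8,w=3): C=10, w*C=3*10=30
  Job (p=4,w=1): C=14, w*C=1*14=14
  Job (p=5,w=1): C=19, w*C=1*19=19
Total weighted completion time = 73

73


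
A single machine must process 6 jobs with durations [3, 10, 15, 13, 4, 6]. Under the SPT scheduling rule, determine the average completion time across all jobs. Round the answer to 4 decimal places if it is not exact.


Sort jobs by processing time (SPT order): [3, 4, 6, 10, 13, 15]
Compute completion times sequentially:
  Job 1: processing = 3, completes at 3
  Job 2: processing = 4, completes at 7
  Job 3: processing = 6, completes at 13
  Job 4: processing = 10, completes at 23
  Job 5: processing = 13, completes at 36
  Job 6: processing = 15, completes at 51
Sum of completion times = 133
Average completion time = 133/6 = 22.1667

22.1667


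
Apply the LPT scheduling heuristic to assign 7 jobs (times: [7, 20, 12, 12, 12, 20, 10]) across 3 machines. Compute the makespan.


Sort jobs in decreasing order (LPT): [20, 20, 12, 12, 12, 10, 7]
Assign each job to the least loaded machine:
  Machine 1: jobs [20, 12], load = 32
  Machine 2: jobs [20, 10], load = 30
  Machine 3: jobs [12, 12, 7], load = 31
Makespan = max load = 32

32


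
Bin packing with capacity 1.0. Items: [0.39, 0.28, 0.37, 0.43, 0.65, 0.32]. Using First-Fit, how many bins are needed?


Place items sequentially using First-Fit:
  Item 0.39 -> new Bin 1
  Item 0.28 -> Bin 1 (now 0.67)
  Item 0.37 -> new Bin 2
  Item 0.43 -> Bin 2 (now 0.8)
  Item 0.65 -> new Bin 3
  Item 0.32 -> Bin 1 (now 0.99)
Total bins used = 3

3


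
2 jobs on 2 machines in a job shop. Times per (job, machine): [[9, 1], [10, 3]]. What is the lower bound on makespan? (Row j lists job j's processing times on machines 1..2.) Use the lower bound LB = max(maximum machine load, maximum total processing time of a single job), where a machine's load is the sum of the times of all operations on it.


Machine loads:
  Machine 1: 9 + 10 = 19
  Machine 2: 1 + 3 = 4
Max machine load = 19
Job totals:
  Job 1: 10
  Job 2: 13
Max job total = 13
Lower bound = max(19, 13) = 19

19


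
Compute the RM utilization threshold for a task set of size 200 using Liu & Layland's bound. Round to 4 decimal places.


Compute 2^(1/200) = 1.0034717485
Subtract 1: 1.0034717485 - 1 = 0.0034717485
Multiply by n: 200 * 0.0034717485 = 0.6943497000
Round to 4 dp: 0.6943

0.6943


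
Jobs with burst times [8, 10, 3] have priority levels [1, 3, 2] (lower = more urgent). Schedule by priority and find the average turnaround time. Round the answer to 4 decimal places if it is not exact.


Sort by priority (ascending = highest first):
Order: [(1, 8), (2, 3), (3, 10)]
Completion times:
  Priority 1, burst=8, C=8
  Priority 2, burst=3, C=11
  Priority 3, burst=10, C=21
Average turnaround = 40/3 = 13.3333

13.3333


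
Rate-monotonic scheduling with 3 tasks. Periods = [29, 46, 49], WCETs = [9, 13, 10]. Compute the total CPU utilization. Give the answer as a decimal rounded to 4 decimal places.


Compute individual utilizations (exact fractions):
  Task 1: C/T = 9/29 (approx. 0.3103)
  Task 2: C/T = 13/46 (approx. 0.2826)
  Task 3: C/T = 10/49 (approx. 0.2041)
Total utilization U = 9/29 + 13/46 + 10/49 = 52099/65366
Rounded to 4 decimal places: U = 0.7970
RM (Liu & Layland) bound for 3 tasks = 0.779763; compare with U = 52099/65366 (approx. 0.797035)
bound < U <= 1, so the RM sufficient condition is not met (inconclusive; an exact test such as response-time analysis is needed).

0.7970


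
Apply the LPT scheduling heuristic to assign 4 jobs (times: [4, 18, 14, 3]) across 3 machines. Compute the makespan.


Sort jobs in decreasing order (LPT): [18, 14, 4, 3]
Assign each job to the least loaded machine:
  Machine 1: jobs [18], load = 18
  Machine 2: jobs [14], load = 14
  Machine 3: jobs [4, 3], load = 7
Makespan = max load = 18

18


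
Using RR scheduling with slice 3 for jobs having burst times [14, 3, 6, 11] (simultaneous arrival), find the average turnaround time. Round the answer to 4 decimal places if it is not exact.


Time quantum = 3
Execution trace:
  J1 runs 3 units, time = 3
  J2 runs 3 units, time = 6
  J3 runs 3 units, time = 9
  J4 runs 3 units, time = 12
  J1 runs 3 units, time = 15
  J3 runs 3 units, time = 18
  J4 runs 3 units, time = 21
  J1 runs 3 units, time = 24
  J4 runs 3 units, time = 27
  J1 runs 3 units, time = 30
  J4 runs 2 units, time = 32
  J1 runs 2 units, time = 34
Finish times: [34, 6, 18, 32]
Average turnaround = 90/4 = 22.5

22.5


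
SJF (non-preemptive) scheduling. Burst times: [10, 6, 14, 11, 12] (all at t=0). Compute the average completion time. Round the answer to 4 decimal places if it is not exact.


SJF order (ascending): [6, 10, 11, 12, 14]
Completion times:
  Job 1: burst=6, C=6
  Job 2: burst=10, C=16
  Job 3: burst=11, C=27
  Job 4: burst=12, C=39
  Job 5: burst=14, C=53
Average completion = 141/5 = 28.2

28.2


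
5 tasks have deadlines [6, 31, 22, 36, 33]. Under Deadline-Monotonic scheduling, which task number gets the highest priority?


Sort tasks by relative deadline (ascending):
  Task 1: deadline = 6
  Task 3: deadline = 22
  Task 2: deadline = 31
  Task 5: deadline = 33
  Task 4: deadline = 36
Priority order (highest first): [1, 3, 2, 5, 4]
Highest priority task = 1

1


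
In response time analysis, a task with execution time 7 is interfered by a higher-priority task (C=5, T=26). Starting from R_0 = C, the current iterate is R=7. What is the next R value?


R_next = C + ceil(R_prev / T_hp) * C_hp
ceil(7 / 26) = ceil(0.2692) = 1
Interference = 1 * 5 = 5
R_next = 7 + 5 = 12

12


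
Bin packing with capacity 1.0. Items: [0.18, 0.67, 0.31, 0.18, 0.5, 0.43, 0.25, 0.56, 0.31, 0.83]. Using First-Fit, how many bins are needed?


Place items sequentially using First-Fit:
  Item 0.18 -> new Bin 1
  Item 0.67 -> Bin 1 (now 0.85)
  Item 0.31 -> new Bin 2
  Item 0.18 -> Bin 2 (now 0.49)
  Item 0.5 -> Bin 2 (now 0.99)
  Item 0.43 -> new Bin 3
  Item 0.25 -> Bin 3 (now 0.68)
  Item 0.56 -> new Bin 4
  Item 0.31 -> Bin 3 (now 0.99)
  Item 0.83 -> new Bin 5
Total bins used = 5

5


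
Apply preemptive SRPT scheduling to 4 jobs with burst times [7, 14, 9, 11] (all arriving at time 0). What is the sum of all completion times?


Since all jobs arrive at t=0, SRPT equals SPT ordering.
SPT order: [7, 9, 11, 14]
Completion times:
  Job 1: p=7, C=7
  Job 2: p=9, C=16
  Job 3: p=11, C=27
  Job 4: p=14, C=41
Total completion time = 7 + 16 + 27 + 41 = 91

91


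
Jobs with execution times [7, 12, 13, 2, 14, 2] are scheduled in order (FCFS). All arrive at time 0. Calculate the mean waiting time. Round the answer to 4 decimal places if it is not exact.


FCFS order (as given): [7, 12, 13, 2, 14, 2]
Waiting times:
  Job 1: wait = 0
  Job 2: wait = 7
  Job 3: wait = 19
  Job 4: wait = 32
  Job 5: wait = 34
  Job 6: wait = 48
Sum of waiting times = 140
Average waiting time = 140/6 = 23.3333

23.3333


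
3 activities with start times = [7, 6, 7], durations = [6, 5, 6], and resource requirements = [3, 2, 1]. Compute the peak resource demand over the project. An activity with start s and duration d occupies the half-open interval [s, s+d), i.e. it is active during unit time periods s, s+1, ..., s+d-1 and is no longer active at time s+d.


Each activity i is active on [start_i, start_i + duration_i).
Compute total resource usage per time slot:
  t=0: active resources = [], total = 0
  t=1: active resources = [], total = 0
  t=2: active resources = [], total = 0
  t=3: active resources = [], total = 0
  t=4: active resources = [], total = 0
  t=5: active resources = [], total = 0
  t=6: active resources = [2], total = 2
  t=7: active resources = [3, 2, 1], total = 6
  t=8: active resources = [3, 2, 1], total = 6
  t=9: active resources = [3, 2, 1], total = 6
  t=10: active resources = [3, 2, 1], total = 6
  t=11: active resources = [3, 1], total = 4
  t=12: active resources = [3, 1], total = 4
Peak resource demand = 6

6


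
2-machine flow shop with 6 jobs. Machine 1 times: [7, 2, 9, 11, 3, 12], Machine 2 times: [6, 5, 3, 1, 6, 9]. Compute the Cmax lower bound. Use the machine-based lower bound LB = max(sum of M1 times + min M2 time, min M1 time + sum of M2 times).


LB1 = sum(M1 times) + min(M2 times) = 44 + 1 = 45
LB2 = min(M1 times) + sum(M2 times) = 2 + 30 = 32
Lower bound = max(LB1, LB2) = max(45, 32) = 45

45


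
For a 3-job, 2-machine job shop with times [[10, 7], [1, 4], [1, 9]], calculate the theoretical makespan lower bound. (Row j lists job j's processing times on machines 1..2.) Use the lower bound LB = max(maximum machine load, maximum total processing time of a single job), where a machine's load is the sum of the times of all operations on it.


Machine loads:
  Machine 1: 10 + 1 + 1 = 12
  Machine 2: 7 + 4 + 9 = 20
Max machine load = 20
Job totals:
  Job 1: 17
  Job 2: 5
  Job 3: 10
Max job total = 17
Lower bound = max(20, 17) = 20

20


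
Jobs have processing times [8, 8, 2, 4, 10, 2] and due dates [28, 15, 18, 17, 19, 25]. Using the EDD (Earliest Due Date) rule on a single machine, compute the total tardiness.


Sort by due date (EDD order): [(8, 15), (4, 17), (2, 18), (10, 19), (2, 25), (8, 28)]
Compute completion times and tardiness:
  Job 1: p=8, d=15, C=8, tardiness=max(0,8-15)=0
  Job 2: p=4, d=17, C=12, tardiness=max(0,12-17)=0
  Job 3: p=2, d=18, C=14, tardiness=max(0,14-18)=0
  Job 4: p=10, d=19, C=24, tardiness=max(0,24-19)=5
  Job 5: p=2, d=25, C=26, tardiness=max(0,26-25)=1
  Job 6: p=8, d=28, C=34, tardiness=max(0,34-28)=6
Total tardiness = 12

12


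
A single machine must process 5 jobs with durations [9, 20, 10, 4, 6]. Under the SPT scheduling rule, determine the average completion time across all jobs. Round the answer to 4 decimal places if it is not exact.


Sort jobs by processing time (SPT order): [4, 6, 9, 10, 20]
Compute completion times sequentially:
  Job 1: processing = 4, completes at 4
  Job 2: processing = 6, completes at 10
  Job 3: processing = 9, completes at 19
  Job 4: processing = 10, completes at 29
  Job 5: processing = 20, completes at 49
Sum of completion times = 111
Average completion time = 111/5 = 22.2

22.2


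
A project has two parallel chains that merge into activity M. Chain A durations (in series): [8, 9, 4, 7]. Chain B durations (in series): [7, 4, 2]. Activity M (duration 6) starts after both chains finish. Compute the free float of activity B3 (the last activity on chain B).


ES(B3) = sum of predecessors on chain B = 11
EF(B3) = ES + duration = 11 + 2 = 13
Successor of B3 is M. ES(M) = max(sum(A), sum(B)) = max(28, 13) = 28
Free float = ES(successor) - EF(current) = 28 - 13 = 15

15


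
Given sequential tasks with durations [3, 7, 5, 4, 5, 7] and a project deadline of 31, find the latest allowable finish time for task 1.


LF(activity 1) = deadline - sum of successor durations
Successors: activities 2 through 6 with durations [7, 5, 4, 5, 7]
Sum of successor durations = 28
LF = 31 - 28 = 3

3


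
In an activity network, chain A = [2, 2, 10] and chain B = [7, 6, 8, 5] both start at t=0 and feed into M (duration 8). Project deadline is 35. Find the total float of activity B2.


Forward pass: ES(B2) = sum of predecessors on chain B = 7
EF = ES + duration = 7 + 6 = 13
Backward pass: LF(M) = deadline = 35; LS(M) = 35 - 8 = 27
LF(B2) = LS(M) - sum(successors on chain B) = 27 - 13 = 14
LS = LF - duration = 14 - 6 = 8
Total float = LS - ES = 8 - 7 = 1

1


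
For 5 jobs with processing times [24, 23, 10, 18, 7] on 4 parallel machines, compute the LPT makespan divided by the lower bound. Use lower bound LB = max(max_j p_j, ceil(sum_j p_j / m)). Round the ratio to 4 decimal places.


LPT order: [24, 23, 18, 10, 7]
Machine loads after assignment: [24, 23, 18, 17]
LPT makespan = 24
Lower bound = max(max_job, ceil(total/4)) = max(24, 21) = 24
Ratio = 24 / 24 = 1.0

1.0


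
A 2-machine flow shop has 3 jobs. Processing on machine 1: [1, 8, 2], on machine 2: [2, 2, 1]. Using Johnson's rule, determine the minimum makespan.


Apply Johnson's rule:
  Group 1 (a <= b): [(1, 1, 2)]
  Group 2 (a > b): [(2, 8, 2), (3, 2, 1)]
Optimal job order: [1, 2, 3]
Schedule:
  Job 1: M1 done at 1, M2 done at 3
  Job 2: M1 done at 9, M2 done at 11
  Job 3: M1 done at 11, M2 done at 12
Makespan = 12

12


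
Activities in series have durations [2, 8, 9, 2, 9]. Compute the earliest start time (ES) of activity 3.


Activity 3 starts after activities 1 through 2 complete.
Predecessor durations: [2, 8]
ES = 2 + 8 = 10

10


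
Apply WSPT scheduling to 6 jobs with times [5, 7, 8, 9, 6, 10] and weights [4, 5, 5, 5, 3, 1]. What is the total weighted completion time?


Compute p/w ratios and sort ascending (WSPT): [(5, 4), (7, 5), (8, 5), (9, 5), (6, 3), (10, 1)]
Compute weighted completion times:
  Job (p=5,w=4): C=5, w*C=4*5=20
  Job (p=7,w=5): C=12, w*C=5*12=60
  Job (p=8,w=5): C=20, w*C=5*20=100
  Job (p=9,w=5): C=29, w*C=5*29=145
  Job (p=6,w=3): C=35, w*C=3*35=105
  Job (p=10,w=1): C=45, w*C=1*45=45
Total weighted completion time = 475

475


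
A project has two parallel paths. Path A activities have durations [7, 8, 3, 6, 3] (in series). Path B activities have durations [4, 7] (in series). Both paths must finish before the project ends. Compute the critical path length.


Path A total = 7 + 8 + 3 + 6 + 3 = 27
Path B total = 4 + 7 = 11
Critical path = longest path = max(27, 11) = 27

27


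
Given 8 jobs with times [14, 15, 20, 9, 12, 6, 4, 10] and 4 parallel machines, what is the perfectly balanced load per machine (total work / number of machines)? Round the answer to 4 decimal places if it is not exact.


Total processing time = 14 + 15 + 20 + 9 + 12 + 6 + 4 + 10 = 90
Number of machines = 4
Ideal balanced load = 90 / 4 = 22.5

22.5


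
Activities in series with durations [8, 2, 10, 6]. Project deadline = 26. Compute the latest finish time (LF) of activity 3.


LF(activity 3) = deadline - sum of successor durations
Successors: activities 4 through 4 with durations [6]
Sum of successor durations = 6
LF = 26 - 6 = 20

20


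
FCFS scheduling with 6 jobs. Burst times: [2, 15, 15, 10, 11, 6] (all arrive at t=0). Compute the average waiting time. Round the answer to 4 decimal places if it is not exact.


FCFS order (as given): [2, 15, 15, 10, 11, 6]
Waiting times:
  Job 1: wait = 0
  Job 2: wait = 2
  Job 3: wait = 17
  Job 4: wait = 32
  Job 5: wait = 42
  Job 6: wait = 53
Sum of waiting times = 146
Average waiting time = 146/6 = 24.3333

24.3333


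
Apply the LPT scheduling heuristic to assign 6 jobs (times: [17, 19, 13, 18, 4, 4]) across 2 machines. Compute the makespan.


Sort jobs in decreasing order (LPT): [19, 18, 17, 13, 4, 4]
Assign each job to the least loaded machine:
  Machine 1: jobs [19, 13, 4], load = 36
  Machine 2: jobs [18, 17, 4], load = 39
Makespan = max load = 39

39


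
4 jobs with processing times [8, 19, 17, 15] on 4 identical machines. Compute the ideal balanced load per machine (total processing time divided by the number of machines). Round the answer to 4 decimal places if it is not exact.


Total processing time = 8 + 19 + 17 + 15 = 59
Number of machines = 4
Ideal balanced load = 59 / 4 = 14.75

14.75


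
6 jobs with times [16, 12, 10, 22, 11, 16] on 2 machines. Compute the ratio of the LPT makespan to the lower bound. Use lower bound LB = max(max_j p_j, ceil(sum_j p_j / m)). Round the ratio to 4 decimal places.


LPT order: [22, 16, 16, 12, 11, 10]
Machine loads after assignment: [44, 43]
LPT makespan = 44
Lower bound = max(max_job, ceil(total/2)) = max(22, 44) = 44
Ratio = 44 / 44 = 1.0

1.0


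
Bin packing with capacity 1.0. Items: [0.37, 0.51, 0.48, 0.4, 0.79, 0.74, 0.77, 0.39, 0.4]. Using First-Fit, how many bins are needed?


Place items sequentially using First-Fit:
  Item 0.37 -> new Bin 1
  Item 0.51 -> Bin 1 (now 0.88)
  Item 0.48 -> new Bin 2
  Item 0.4 -> Bin 2 (now 0.88)
  Item 0.79 -> new Bin 3
  Item 0.74 -> new Bin 4
  Item 0.77 -> new Bin 5
  Item 0.39 -> new Bin 6
  Item 0.4 -> Bin 6 (now 0.79)
Total bins used = 6

6


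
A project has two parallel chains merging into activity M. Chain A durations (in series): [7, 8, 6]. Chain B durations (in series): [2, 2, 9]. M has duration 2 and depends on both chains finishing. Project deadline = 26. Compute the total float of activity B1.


Forward pass: ES(B1) = sum of predecessors on chain B = 0
EF = ES + duration = 0 + 2 = 2
Backward pass: LF(M) = deadline = 26; LS(M) = 26 - 2 = 24
LF(B1) = LS(M) - sum(successors on chain B) = 24 - 11 = 13
LS = LF - duration = 13 - 2 = 11
Total float = LS - ES = 11 - 0 = 11

11


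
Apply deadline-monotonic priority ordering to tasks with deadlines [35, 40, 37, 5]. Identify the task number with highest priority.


Sort tasks by relative deadline (ascending):
  Task 4: deadline = 5
  Task 1: deadline = 35
  Task 3: deadline = 37
  Task 2: deadline = 40
Priority order (highest first): [4, 1, 3, 2]
Highest priority task = 4

4


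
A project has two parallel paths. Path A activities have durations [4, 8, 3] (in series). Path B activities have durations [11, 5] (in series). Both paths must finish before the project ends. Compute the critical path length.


Path A total = 4 + 8 + 3 = 15
Path B total = 11 + 5 = 16
Critical path = longest path = max(15, 16) = 16

16


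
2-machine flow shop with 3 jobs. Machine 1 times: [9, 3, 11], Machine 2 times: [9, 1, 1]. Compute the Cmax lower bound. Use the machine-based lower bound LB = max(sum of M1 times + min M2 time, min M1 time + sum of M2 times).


LB1 = sum(M1 times) + min(M2 times) = 23 + 1 = 24
LB2 = min(M1 times) + sum(M2 times) = 3 + 11 = 14
Lower bound = max(LB1, LB2) = max(24, 14) = 24

24


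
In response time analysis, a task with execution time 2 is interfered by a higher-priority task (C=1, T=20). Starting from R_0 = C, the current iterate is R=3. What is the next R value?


R_next = C + ceil(R_prev / T_hp) * C_hp
ceil(3 / 20) = ceil(0.15) = 1
Interference = 1 * 1 = 1
R_next = 2 + 1 = 3
R_next = R_prev, so the iteration has converged (response time = 3).

3


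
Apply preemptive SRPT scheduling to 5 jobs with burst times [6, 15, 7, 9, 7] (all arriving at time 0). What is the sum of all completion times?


Since all jobs arrive at t=0, SRPT equals SPT ordering.
SPT order: [6, 7, 7, 9, 15]
Completion times:
  Job 1: p=6, C=6
  Job 2: p=7, C=13
  Job 3: p=7, C=20
  Job 4: p=9, C=29
  Job 5: p=15, C=44
Total completion time = 6 + 13 + 20 + 29 + 44 = 112

112


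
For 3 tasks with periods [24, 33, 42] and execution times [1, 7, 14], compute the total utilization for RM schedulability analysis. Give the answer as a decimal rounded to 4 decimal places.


Compute individual utilizations (exact fractions):
  Task 1: C/T = 1/24 (approx. 0.0417)
  Task 2: C/T = 7/33 (approx. 0.2121)
  Task 3: C/T = 14/42 = 1/3 (approx. 0.3333)
Total utilization U = 1/24 + 7/33 + 1/3 = 155/264
Rounded to 4 decimal places: U = 0.5871
RM (Liu & Layland) bound for 3 tasks = 0.779763; compare with U = 155/264 (approx. 0.587121)
U <= bound, so schedulable by RM sufficient condition.

0.5871


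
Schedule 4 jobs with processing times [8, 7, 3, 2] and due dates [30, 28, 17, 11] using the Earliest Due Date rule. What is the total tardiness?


Sort by due date (EDD order): [(2, 11), (3, 17), (7, 28), (8, 30)]
Compute completion times and tardiness:
  Job 1: p=2, d=11, C=2, tardiness=max(0,2-11)=0
  Job 2: p=3, d=17, C=5, tardiness=max(0,5-17)=0
  Job 3: p=7, d=28, C=12, tardiness=max(0,12-28)=0
  Job 4: p=8, d=30, C=20, tardiness=max(0,20-30)=0
Total tardiness = 0

0


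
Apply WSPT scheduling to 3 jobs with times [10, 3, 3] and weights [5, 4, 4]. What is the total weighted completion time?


Compute p/w ratios and sort ascending (WSPT): [(3, 4), (3, 4), (10, 5)]
Compute weighted completion times:
  Job (p=3,w=4): C=3, w*C=4*3=12
  Job (p=3,w=4): C=6, w*C=4*6=24
  Job (p=10,w=5): C=16, w*C=5*16=80
Total weighted completion time = 116

116


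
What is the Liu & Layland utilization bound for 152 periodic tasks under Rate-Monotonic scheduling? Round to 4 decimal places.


Compute 2^(1/152) = 1.0045705923
Subtract 1: 1.0045705923 - 1 = 0.0045705923
Multiply by n: 152 * 0.0045705923 = 0.6947300296
Round to 4 dp: 0.6947

0.6947


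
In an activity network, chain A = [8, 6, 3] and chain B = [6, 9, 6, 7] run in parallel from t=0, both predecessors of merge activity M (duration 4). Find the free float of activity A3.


ES(A3) = sum of predecessors on chain A = 14
EF(A3) = ES + duration = 14 + 3 = 17
Successor of A3 is M. ES(M) = max(sum(A), sum(B)) = max(17, 28) = 28
Free float = ES(successor) - EF(current) = 28 - 17 = 11

11


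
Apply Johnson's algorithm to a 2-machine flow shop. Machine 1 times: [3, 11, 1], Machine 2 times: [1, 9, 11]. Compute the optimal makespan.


Apply Johnson's rule:
  Group 1 (a <= b): [(3, 1, 11)]
  Group 2 (a > b): [(2, 11, 9), (1, 3, 1)]
Optimal job order: [3, 2, 1]
Schedule:
  Job 3: M1 done at 1, M2 done at 12
  Job 2: M1 done at 12, M2 done at 21
  Job 1: M1 done at 15, M2 done at 22
Makespan = 22

22


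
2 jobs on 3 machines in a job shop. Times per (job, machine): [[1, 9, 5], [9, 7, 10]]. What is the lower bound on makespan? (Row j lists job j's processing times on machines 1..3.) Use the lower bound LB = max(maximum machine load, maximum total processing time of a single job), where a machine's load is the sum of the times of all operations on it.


Machine loads:
  Machine 1: 1 + 9 = 10
  Machine 2: 9 + 7 = 16
  Machine 3: 5 + 10 = 15
Max machine load = 16
Job totals:
  Job 1: 15
  Job 2: 26
Max job total = 26
Lower bound = max(16, 26) = 26

26


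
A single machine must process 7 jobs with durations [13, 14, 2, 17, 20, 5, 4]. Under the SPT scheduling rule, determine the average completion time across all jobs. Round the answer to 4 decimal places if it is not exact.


Sort jobs by processing time (SPT order): [2, 4, 5, 13, 14, 17, 20]
Compute completion times sequentially:
  Job 1: processing = 2, completes at 2
  Job 2: processing = 4, completes at 6
  Job 3: processing = 5, completes at 11
  Job 4: processing = 13, completes at 24
  Job 5: processing = 14, completes at 38
  Job 6: processing = 17, completes at 55
  Job 7: processing = 20, completes at 75
Sum of completion times = 211
Average completion time = 211/7 = 30.1429

30.1429


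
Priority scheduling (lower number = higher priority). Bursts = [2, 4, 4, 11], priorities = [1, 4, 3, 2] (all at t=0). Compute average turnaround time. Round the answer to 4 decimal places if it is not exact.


Sort by priority (ascending = highest first):
Order: [(1, 2), (2, 11), (3, 4), (4, 4)]
Completion times:
  Priority 1, burst=2, C=2
  Priority 2, burst=11, C=13
  Priority 3, burst=4, C=17
  Priority 4, burst=4, C=21
Average turnaround = 53/4 = 13.25

13.25


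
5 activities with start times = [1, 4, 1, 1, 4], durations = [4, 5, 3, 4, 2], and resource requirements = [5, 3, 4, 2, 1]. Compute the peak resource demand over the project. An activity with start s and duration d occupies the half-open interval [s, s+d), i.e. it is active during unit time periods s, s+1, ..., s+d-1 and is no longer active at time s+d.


Each activity i is active on [start_i, start_i + duration_i).
Compute total resource usage per time slot:
  t=0: active resources = [], total = 0
  t=1: active resources = [5, 4, 2], total = 11
  t=2: active resources = [5, 4, 2], total = 11
  t=3: active resources = [5, 4, 2], total = 11
  t=4: active resources = [5, 3, 2, 1], total = 11
  t=5: active resources = [3, 1], total = 4
  t=6: active resources = [3], total = 3
  t=7: active resources = [3], total = 3
  t=8: active resources = [3], total = 3
Peak resource demand = 11

11


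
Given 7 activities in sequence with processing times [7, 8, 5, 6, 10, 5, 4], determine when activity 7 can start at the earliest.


Activity 7 starts after activities 1 through 6 complete.
Predecessor durations: [7, 8, 5, 6, 10, 5]
ES = 7 + 8 + 5 + 6 + 10 + 5 = 41

41


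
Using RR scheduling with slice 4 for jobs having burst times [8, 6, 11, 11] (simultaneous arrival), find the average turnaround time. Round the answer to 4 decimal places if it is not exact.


Time quantum = 4
Execution trace:
  J1 runs 4 units, time = 4
  J2 runs 4 units, time = 8
  J3 runs 4 units, time = 12
  J4 runs 4 units, time = 16
  J1 runs 4 units, time = 20
  J2 runs 2 units, time = 22
  J3 runs 4 units, time = 26
  J4 runs 4 units, time = 30
  J3 runs 3 units, time = 33
  J4 runs 3 units, time = 36
Finish times: [20, 22, 33, 36]
Average turnaround = 111/4 = 27.75

27.75


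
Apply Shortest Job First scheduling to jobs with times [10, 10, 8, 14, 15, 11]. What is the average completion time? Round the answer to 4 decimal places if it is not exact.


SJF order (ascending): [8, 10, 10, 11, 14, 15]
Completion times:
  Job 1: burst=8, C=8
  Job 2: burst=10, C=18
  Job 3: burst=10, C=28
  Job 4: burst=11, C=39
  Job 5: burst=14, C=53
  Job 6: burst=15, C=68
Average completion = 214/6 = 35.6667

35.6667


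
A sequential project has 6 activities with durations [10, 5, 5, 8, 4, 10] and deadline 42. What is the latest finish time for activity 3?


LF(activity 3) = deadline - sum of successor durations
Successors: activities 4 through 6 with durations [8, 4, 10]
Sum of successor durations = 22
LF = 42 - 22 = 20

20


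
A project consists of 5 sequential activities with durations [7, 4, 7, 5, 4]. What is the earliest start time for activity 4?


Activity 4 starts after activities 1 through 3 complete.
Predecessor durations: [7, 4, 7]
ES = 7 + 4 + 7 = 18

18


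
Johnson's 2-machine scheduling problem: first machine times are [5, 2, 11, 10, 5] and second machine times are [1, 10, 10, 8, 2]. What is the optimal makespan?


Apply Johnson's rule:
  Group 1 (a <= b): [(2, 2, 10)]
  Group 2 (a > b): [(3, 11, 10), (4, 10, 8), (5, 5, 2), (1, 5, 1)]
Optimal job order: [2, 3, 4, 5, 1]
Schedule:
  Job 2: M1 done at 2, M2 done at 12
  Job 3: M1 done at 13, M2 done at 23
  Job 4: M1 done at 23, M2 done at 31
  Job 5: M1 done at 28, M2 done at 33
  Job 1: M1 done at 33, M2 done at 34
Makespan = 34

34


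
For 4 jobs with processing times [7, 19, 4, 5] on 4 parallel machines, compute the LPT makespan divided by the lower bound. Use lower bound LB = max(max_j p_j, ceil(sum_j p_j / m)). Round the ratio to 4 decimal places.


LPT order: [19, 7, 5, 4]
Machine loads after assignment: [19, 7, 5, 4]
LPT makespan = 19
Lower bound = max(max_job, ceil(total/4)) = max(19, 9) = 19
Ratio = 19 / 19 = 1.0

1.0


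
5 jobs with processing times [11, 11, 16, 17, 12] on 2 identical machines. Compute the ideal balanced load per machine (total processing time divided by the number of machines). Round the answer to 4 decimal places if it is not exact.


Total processing time = 11 + 11 + 16 + 17 + 12 = 67
Number of machines = 2
Ideal balanced load = 67 / 2 = 33.5

33.5


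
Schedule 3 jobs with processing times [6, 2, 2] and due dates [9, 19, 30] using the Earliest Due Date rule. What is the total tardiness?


Sort by due date (EDD order): [(6, 9), (2, 19), (2, 30)]
Compute completion times and tardiness:
  Job 1: p=6, d=9, C=6, tardiness=max(0,6-9)=0
  Job 2: p=2, d=19, C=8, tardiness=max(0,8-19)=0
  Job 3: p=2, d=30, C=10, tardiness=max(0,10-30)=0
Total tardiness = 0

0


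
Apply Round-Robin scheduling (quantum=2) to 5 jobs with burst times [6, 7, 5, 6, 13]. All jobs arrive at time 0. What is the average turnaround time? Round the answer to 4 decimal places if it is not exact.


Time quantum = 2
Execution trace:
  J1 runs 2 units, time = 2
  J2 runs 2 units, time = 4
  J3 runs 2 units, time = 6
  J4 runs 2 units, time = 8
  J5 runs 2 units, time = 10
  J1 runs 2 units, time = 12
  J2 runs 2 units, time = 14
  J3 runs 2 units, time = 16
  J4 runs 2 units, time = 18
  J5 runs 2 units, time = 20
  J1 runs 2 units, time = 22
  J2 runs 2 units, time = 24
  J3 runs 1 units, time = 25
  J4 runs 2 units, time = 27
  J5 runs 2 units, time = 29
  J2 runs 1 units, time = 30
  J5 runs 2 units, time = 32
  J5 runs 2 units, time = 34
  J5 runs 2 units, time = 36
  J5 runs 1 units, time = 37
Finish times: [22, 30, 25, 27, 37]
Average turnaround = 141/5 = 28.2

28.2


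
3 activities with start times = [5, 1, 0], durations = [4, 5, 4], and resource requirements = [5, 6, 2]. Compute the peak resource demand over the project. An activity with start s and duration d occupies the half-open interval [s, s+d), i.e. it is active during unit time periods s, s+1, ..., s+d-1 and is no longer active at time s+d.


Each activity i is active on [start_i, start_i + duration_i).
Compute total resource usage per time slot:
  t=0: active resources = [2], total = 2
  t=1: active resources = [6, 2], total = 8
  t=2: active resources = [6, 2], total = 8
  t=3: active resources = [6, 2], total = 8
  t=4: active resources = [6], total = 6
  t=5: active resources = [5, 6], total = 11
  t=6: active resources = [5], total = 5
  t=7: active resources = [5], total = 5
  t=8: active resources = [5], total = 5
Peak resource demand = 11

11


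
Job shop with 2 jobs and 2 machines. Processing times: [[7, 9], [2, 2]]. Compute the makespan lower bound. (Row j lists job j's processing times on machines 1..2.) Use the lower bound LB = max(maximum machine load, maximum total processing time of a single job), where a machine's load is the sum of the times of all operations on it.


Machine loads:
  Machine 1: 7 + 2 = 9
  Machine 2: 9 + 2 = 11
Max machine load = 11
Job totals:
  Job 1: 16
  Job 2: 4
Max job total = 16
Lower bound = max(11, 16) = 16

16


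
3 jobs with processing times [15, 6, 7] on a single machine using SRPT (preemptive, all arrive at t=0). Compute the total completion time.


Since all jobs arrive at t=0, SRPT equals SPT ordering.
SPT order: [6, 7, 15]
Completion times:
  Job 1: p=6, C=6
  Job 2: p=7, C=13
  Job 3: p=15, C=28
Total completion time = 6 + 13 + 28 = 47

47


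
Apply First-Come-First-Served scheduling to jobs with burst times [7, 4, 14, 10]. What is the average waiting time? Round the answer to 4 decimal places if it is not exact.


FCFS order (as given): [7, 4, 14, 10]
Waiting times:
  Job 1: wait = 0
  Job 2: wait = 7
  Job 3: wait = 11
  Job 4: wait = 25
Sum of waiting times = 43
Average waiting time = 43/4 = 10.75

10.75


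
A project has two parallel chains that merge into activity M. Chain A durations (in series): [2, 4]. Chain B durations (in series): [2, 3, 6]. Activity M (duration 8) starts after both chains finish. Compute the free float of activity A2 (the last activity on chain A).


ES(A2) = sum of predecessors on chain A = 2
EF(A2) = ES + duration = 2 + 4 = 6
Successor of A2 is M. ES(M) = max(sum(A), sum(B)) = max(6, 11) = 11
Free float = ES(successor) - EF(current) = 11 - 6 = 5

5


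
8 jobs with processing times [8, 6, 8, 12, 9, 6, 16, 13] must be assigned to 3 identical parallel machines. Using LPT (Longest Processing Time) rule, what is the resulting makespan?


Sort jobs in decreasing order (LPT): [16, 13, 12, 9, 8, 8, 6, 6]
Assign each job to the least loaded machine:
  Machine 1: jobs [16, 8], load = 24
  Machine 2: jobs [13, 8, 6], load = 27
  Machine 3: jobs [12, 9, 6], load = 27
Makespan = max load = 27

27


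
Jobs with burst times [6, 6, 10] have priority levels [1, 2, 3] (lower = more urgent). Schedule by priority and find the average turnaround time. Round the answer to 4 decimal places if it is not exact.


Sort by priority (ascending = highest first):
Order: [(1, 6), (2, 6), (3, 10)]
Completion times:
  Priority 1, burst=6, C=6
  Priority 2, burst=6, C=12
  Priority 3, burst=10, C=22
Average turnaround = 40/3 = 13.3333

13.3333


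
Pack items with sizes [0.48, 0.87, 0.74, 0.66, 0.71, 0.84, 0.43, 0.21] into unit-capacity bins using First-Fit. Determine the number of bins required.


Place items sequentially using First-Fit:
  Item 0.48 -> new Bin 1
  Item 0.87 -> new Bin 2
  Item 0.74 -> new Bin 3
  Item 0.66 -> new Bin 4
  Item 0.71 -> new Bin 5
  Item 0.84 -> new Bin 6
  Item 0.43 -> Bin 1 (now 0.91)
  Item 0.21 -> Bin 3 (now 0.95)
Total bins used = 6

6


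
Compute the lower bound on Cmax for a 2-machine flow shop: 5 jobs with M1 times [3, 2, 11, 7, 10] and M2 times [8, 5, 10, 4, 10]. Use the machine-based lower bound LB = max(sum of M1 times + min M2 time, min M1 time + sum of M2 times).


LB1 = sum(M1 times) + min(M2 times) = 33 + 4 = 37
LB2 = min(M1 times) + sum(M2 times) = 2 + 37 = 39
Lower bound = max(LB1, LB2) = max(37, 39) = 39

39


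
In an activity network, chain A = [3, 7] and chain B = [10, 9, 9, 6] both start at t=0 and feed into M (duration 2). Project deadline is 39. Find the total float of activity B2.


Forward pass: ES(B2) = sum of predecessors on chain B = 10
EF = ES + duration = 10 + 9 = 19
Backward pass: LF(M) = deadline = 39; LS(M) = 39 - 2 = 37
LF(B2) = LS(M) - sum(successors on chain B) = 37 - 15 = 22
LS = LF - duration = 22 - 9 = 13
Total float = LS - ES = 13 - 10 = 3

3


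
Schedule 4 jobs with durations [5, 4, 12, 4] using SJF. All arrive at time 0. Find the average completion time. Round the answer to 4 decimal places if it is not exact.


SJF order (ascending): [4, 4, 5, 12]
Completion times:
  Job 1: burst=4, C=4
  Job 2: burst=4, C=8
  Job 3: burst=5, C=13
  Job 4: burst=12, C=25
Average completion = 50/4 = 12.5

12.5


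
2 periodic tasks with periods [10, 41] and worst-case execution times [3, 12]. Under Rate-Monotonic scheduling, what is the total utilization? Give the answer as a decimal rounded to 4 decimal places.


Compute individual utilizations (exact fractions):
  Task 1: C/T = 3/10 (approx. 0.3)
  Task 2: C/T = 12/41 (approx. 0.2927)
Total utilization U = 3/10 + 12/41 = 243/410
Rounded to 4 decimal places: U = 0.5927
RM (Liu & Layland) bound for 2 tasks = 0.828427; compare with U = 243/410 (approx. 0.592683)
U <= bound, so schedulable by RM sufficient condition.

0.5927


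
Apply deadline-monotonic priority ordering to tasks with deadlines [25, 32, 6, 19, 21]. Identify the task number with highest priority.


Sort tasks by relative deadline (ascending):
  Task 3: deadline = 6
  Task 4: deadline = 19
  Task 5: deadline = 21
  Task 1: deadline = 25
  Task 2: deadline = 32
Priority order (highest first): [3, 4, 5, 1, 2]
Highest priority task = 3

3


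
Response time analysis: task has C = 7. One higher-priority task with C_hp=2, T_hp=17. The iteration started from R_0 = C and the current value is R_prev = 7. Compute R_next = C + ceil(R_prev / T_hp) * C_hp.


R_next = C + ceil(R_prev / T_hp) * C_hp
ceil(7 / 17) = ceil(0.4118) = 1
Interference = 1 * 2 = 2
R_next = 7 + 2 = 9

9


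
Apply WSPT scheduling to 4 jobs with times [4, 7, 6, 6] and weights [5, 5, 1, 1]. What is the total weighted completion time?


Compute p/w ratios and sort ascending (WSPT): [(4, 5), (7, 5), (6, 1), (6, 1)]
Compute weighted completion times:
  Job (p=4,w=5): C=4, w*C=5*4=20
  Job (p=7,w=5): C=11, w*C=5*11=55
  Job (p=6,w=1): C=17, w*C=1*17=17
  Job (p=6,w=1): C=23, w*C=1*23=23
Total weighted completion time = 115

115


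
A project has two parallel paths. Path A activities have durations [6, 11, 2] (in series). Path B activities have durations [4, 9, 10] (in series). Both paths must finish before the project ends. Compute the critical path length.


Path A total = 6 + 11 + 2 = 19
Path B total = 4 + 9 + 10 = 23
Critical path = longest path = max(19, 23) = 23

23


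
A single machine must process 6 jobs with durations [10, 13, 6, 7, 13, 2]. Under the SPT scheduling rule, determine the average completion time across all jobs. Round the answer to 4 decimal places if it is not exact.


Sort jobs by processing time (SPT order): [2, 6, 7, 10, 13, 13]
Compute completion times sequentially:
  Job 1: processing = 2, completes at 2
  Job 2: processing = 6, completes at 8
  Job 3: processing = 7, completes at 15
  Job 4: processing = 10, completes at 25
  Job 5: processing = 13, completes at 38
  Job 6: processing = 13, completes at 51
Sum of completion times = 139
Average completion time = 139/6 = 23.1667

23.1667


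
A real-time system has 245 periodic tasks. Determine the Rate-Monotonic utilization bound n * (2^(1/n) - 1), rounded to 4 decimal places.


Compute 2^(1/245) = 1.0028331781
Subtract 1: 1.0028331781 - 1 = 0.0028331781
Multiply by n: 245 * 0.0028331781 = 0.6941286345
Round to 4 dp: 0.6941

0.6941


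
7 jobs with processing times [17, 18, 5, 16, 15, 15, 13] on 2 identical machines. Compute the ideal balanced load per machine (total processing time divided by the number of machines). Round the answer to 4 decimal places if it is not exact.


Total processing time = 17 + 18 + 5 + 16 + 15 + 15 + 13 = 99
Number of machines = 2
Ideal balanced load = 99 / 2 = 49.5

49.5


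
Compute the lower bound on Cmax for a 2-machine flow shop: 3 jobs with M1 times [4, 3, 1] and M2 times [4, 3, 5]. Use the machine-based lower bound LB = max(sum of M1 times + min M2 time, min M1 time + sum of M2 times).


LB1 = sum(M1 times) + min(M2 times) = 8 + 3 = 11
LB2 = min(M1 times) + sum(M2 times) = 1 + 12 = 13
Lower bound = max(LB1, LB2) = max(11, 13) = 13

13
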